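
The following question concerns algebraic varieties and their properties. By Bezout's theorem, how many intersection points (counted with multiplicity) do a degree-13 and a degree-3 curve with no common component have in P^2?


Bezout's theorem states the intersection count equals the product of degrees.
Intersection count = 13 * 3 = 39

39


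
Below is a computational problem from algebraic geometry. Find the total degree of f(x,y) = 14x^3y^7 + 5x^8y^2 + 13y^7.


Examine each term for its total degree (sum of exponents).
  Term '14x^3y^7' has total degree 3+7 = 10.
  Term '5x^8y^2' has total degree 8+2 = 10.
  Term '13y^7' has total degree 0+7 = 7.
The maximum total degree among all terms is 10.

10


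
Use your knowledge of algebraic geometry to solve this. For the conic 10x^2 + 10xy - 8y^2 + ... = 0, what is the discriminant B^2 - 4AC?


The discriminant of a conic Ax^2 + Bxy + Cy^2 + ... = 0 is B^2 - 4AC.
B^2 = 10^2 = 100
4AC = 4*10*(-8) = -320
Discriminant = 100 + 320 = 420

420


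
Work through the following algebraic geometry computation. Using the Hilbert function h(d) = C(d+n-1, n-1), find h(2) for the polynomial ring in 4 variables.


The Hilbert function for the polynomial ring in 4 variables is:
h(d) = C(d+n-1, n-1)
h(2) = C(2+4-1, 4-1) = C(5, 3)
= 5! / (3! * 2!)
= 10

10


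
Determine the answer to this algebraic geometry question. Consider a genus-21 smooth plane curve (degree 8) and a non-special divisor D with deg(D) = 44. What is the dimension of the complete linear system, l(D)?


First, compute the genus of a smooth plane curve of degree 8:
g = (d-1)(d-2)/2 = (8-1)(8-2)/2 = 21
For a non-special divisor D (i.e., h^1(D) = 0), Riemann-Roch gives:
l(D) = deg(D) - g + 1
Since deg(D) = 44 >= 2g - 1 = 41, D is non-special.
l(D) = 44 - 21 + 1 = 24

24


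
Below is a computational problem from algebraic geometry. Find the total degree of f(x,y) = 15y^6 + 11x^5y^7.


Examine each term for its total degree (sum of exponents).
  Term '15y^6' has total degree 0+6 = 6.
  Term '11x^5y^7' has total degree 5+7 = 12.
The maximum total degree among all terms is 12.

12


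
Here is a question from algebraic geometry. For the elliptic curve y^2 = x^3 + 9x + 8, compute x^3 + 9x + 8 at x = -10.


Compute x^3 + 9x + 8 at x = -10:
x^3 = (-10)^3 = -1000
9*x = 9*(-10) = -90
Sum: -1000 - 90 + 8 = -1082

-1082


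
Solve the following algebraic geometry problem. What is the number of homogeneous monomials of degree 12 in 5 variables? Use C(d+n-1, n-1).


The number of degree-12 monomials in 5 variables is C(d+n-1, n-1).
= C(12+5-1, 5-1) = C(16, 4)
= 1820

1820


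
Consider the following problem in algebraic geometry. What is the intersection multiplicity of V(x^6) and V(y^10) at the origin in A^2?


The intersection multiplicity of V(x^a) and V(y^b) at the origin is:
I(O; V(x^6), V(y^10)) = dim_k(k[x,y]/(x^6, y^10))
A basis for k[x,y]/(x^6, y^10) is the set of monomials x^i * y^j
where 0 <= i < 6 and 0 <= j < 10.
The number of such monomials is 6 * 10 = 60

60


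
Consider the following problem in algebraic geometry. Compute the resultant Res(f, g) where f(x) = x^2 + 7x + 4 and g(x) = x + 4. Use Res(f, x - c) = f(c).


For Res(f, x - c), we evaluate f at x = c.
f(-4) = (-4)^2 + 7*(-4) + 4
= 16 - 28 + 4
= -12 + 4 = -8
Res(f, g) = -8

-8


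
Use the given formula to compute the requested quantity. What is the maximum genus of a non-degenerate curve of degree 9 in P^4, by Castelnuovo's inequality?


Castelnuovo's bound: write d - 1 = m(r-1) + epsilon with 0 <= epsilon < r-1.
d - 1 = 9 - 1 = 8
r - 1 = 4 - 1 = 3
8 = 2*3 + 2, so m = 2, epsilon = 2
pi(d, r) = m(m-1)(r-1)/2 + m*epsilon
= 2*1*3/2 + 2*2
= 6/2 + 4
= 3 + 4 = 7

7


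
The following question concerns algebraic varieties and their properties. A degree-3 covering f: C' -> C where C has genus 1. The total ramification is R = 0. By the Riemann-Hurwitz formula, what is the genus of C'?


Riemann-Hurwitz formula: 2g' - 2 = d(2g - 2) + R
Given: d = 3, g = 1, R = 0
2g' - 2 = 3*(2*1 - 2) + 0
2g' - 2 = 3*0 + 0
2g' - 2 = 0 + 0 = 0
2g' = 2
g' = 1

1


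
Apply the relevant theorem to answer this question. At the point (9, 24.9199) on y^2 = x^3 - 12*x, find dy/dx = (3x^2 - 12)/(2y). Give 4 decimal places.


Using implicit differentiation of y^2 = x^3 - 12*x:
2y * dy/dx = 3x^2 - 12
dy/dx = (3x^2 - 12)/(2y)
Numerator: 3*9^2 - 12 = 231
Denominator: 2*24.9199 = 49.8398
dy/dx = 231/49.8398 = 4.6349

4.6349


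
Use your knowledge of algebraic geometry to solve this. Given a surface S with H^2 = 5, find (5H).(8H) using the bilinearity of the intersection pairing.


Using bilinearity of the intersection pairing on a surface S:
(aH).(bH) = ab * (H.H)
We have H^2 = 5.
D.E = (5H).(8H) = 5*8*5
= 40*5
= 200

200


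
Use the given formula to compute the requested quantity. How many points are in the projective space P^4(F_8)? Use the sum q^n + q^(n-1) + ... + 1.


P^4(F_8) has (q^(n+1) - 1)/(q - 1) points.
= 8^4 + 8^3 + 8^2 + 8^1 + 8^0
= 4096 + 512 + 64 + 8 + 1
= 4681

4681


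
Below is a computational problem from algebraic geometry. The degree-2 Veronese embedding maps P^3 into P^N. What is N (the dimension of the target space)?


The Veronese embedding v_d: P^n -> P^N maps each point to all
degree-d monomials in n+1 homogeneous coordinates.
N = C(n+d, d) - 1
N = C(3+2, 2) - 1
N = C(5, 2) - 1
C(5, 2) = 10
N = 10 - 1 = 9

9


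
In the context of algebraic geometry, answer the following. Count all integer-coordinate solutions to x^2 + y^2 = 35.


Systematically check integer values of x where x^2 <= 35.
For each valid x, check if 35 - x^2 is a perfect square.
Total integer solutions found: 0

0


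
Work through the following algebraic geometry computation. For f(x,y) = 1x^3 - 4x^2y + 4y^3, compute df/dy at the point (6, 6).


df/dy = (-4)*x^2 + 3*4*y^2
At (6,6): (-4)*6^2 + 3*4*6^2
= -144 + 432
= 288

288


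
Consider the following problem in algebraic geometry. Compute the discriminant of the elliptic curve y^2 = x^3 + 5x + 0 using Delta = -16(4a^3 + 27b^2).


Compute each component:
4a^3 = 4*5^3 = 4*125 = 500
27b^2 = 27*0^2 = 27*0 = 0
4a^3 + 27b^2 = 500 + 0 = 500
Delta = -16*500 = -8000

-8000


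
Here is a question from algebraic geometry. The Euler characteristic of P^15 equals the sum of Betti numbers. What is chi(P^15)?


The complex projective space P^15 has one cell in each even real dimension 0, 2, ..., 30.
The cohomology groups are H^{2k}(P^15) = Z for k = 0,...,15, and 0 otherwise.
Euler characteristic = sum of Betti numbers = 1 per even-dimensional cohomology group.
chi(P^15) = 15 + 1 = 16

16


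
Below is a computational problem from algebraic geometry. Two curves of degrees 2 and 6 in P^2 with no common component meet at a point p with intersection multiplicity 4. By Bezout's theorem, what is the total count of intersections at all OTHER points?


By Bezout's theorem, the total intersection number is d1 * d2.
Total = 2 * 6 = 12
Intersection multiplicity at p = 4
Remaining intersections = 12 - 4 = 8

8


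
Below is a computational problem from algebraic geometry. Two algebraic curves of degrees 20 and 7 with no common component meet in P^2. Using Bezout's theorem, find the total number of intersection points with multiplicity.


Bezout's theorem states the intersection count equals the product of degrees.
Intersection count = 20 * 7 = 140

140


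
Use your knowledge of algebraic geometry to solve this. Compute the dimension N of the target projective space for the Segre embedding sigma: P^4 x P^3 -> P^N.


The Segre embedding maps P^m x P^n into P^N via
all products of coordinates from each factor.
N = (m+1)(n+1) - 1
N = (4+1)(3+1) - 1
N = 5*4 - 1
N = 20 - 1 = 19

19


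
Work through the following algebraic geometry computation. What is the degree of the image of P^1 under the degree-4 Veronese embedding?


The Veronese variety v_4(P^1) has degree d^r.
d^r = 4^1 = 4

4


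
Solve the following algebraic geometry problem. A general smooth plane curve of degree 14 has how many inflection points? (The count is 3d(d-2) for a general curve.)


For a general smooth plane curve C of degree d, the inflection points are
the intersection of C with its Hessian curve, which has degree 3(d-2).
By Bezout, the total intersection number is d * 3(d-2) = 14 * 36 = 504.
For a general curve every flex is ordinary, so each contributes
multiplicity 1 to C·Hess(C), and the number of distinct inflection
points is 3d(d-2).
Inflection points = 3*14*(14-2) = 3*14*12 = 504

504


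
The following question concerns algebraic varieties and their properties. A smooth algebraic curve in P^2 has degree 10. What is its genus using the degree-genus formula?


Using the genus formula for smooth plane curves:
g = (d-1)(d-2)/2
g = (10-1)(10-2)/2
g = 9*8/2
g = 72/2 = 36

36


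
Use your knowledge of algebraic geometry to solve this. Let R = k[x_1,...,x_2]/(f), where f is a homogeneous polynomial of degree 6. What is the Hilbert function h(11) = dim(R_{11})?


For R = k[x_1,...,x_n]/(f) with f homogeneous of degree e:
The Hilbert series is (1 - t^e)/(1 - t)^n.
So h(d) = C(d+n-1, n-1) - C(d-e+n-1, n-1) for d >= e.
With n=2, e=6, d=11:
C(11+2-1, 2-1) = C(12, 1) = 12
C(11-6+2-1, 2-1) = C(6, 1) = 6
h(11) = 12 - 6 = 6

6


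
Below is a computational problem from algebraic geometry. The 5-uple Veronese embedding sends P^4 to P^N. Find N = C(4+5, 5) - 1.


The Veronese embedding v_d: P^n -> P^N maps each point to all
degree-d monomials in n+1 homogeneous coordinates.
N = C(n+d, d) - 1
N = C(4+5, 5) - 1
N = C(9, 5) - 1
C(9, 5) = 126
N = 126 - 1 = 125

125


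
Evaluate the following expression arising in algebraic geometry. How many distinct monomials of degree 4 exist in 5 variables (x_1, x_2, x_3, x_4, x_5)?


The number of degree-4 monomials in 5 variables is C(d+n-1, n-1).
= C(4+5-1, 5-1) = C(8, 4)
= 70

70


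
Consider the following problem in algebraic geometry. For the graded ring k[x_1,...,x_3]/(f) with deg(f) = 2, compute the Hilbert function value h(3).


For R = k[x_1,...,x_n]/(f) with f homogeneous of degree e:
The Hilbert series is (1 - t^e)/(1 - t)^n.
So h(d) = C(d+n-1, n-1) - C(d-e+n-1, n-1) for d >= e.
With n=3, e=2, d=3:
C(3+3-1, 3-1) = C(5, 2) = 10
C(3-2+3-1, 3-1) = C(3, 2) = 3
h(3) = 10 - 3 = 7

7


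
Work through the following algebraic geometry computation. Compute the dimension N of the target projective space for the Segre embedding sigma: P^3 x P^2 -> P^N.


The Segre embedding maps P^m x P^n into P^N via
all products of coordinates from each factor.
N = (m+1)(n+1) - 1
N = (3+1)(2+1) - 1
N = 4*3 - 1
N = 12 - 1 = 11

11


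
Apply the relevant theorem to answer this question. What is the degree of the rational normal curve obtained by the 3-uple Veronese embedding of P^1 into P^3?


The rational normal curve in P^3 is the image of P^1 under the 3-uple Veronese.
A general hyperplane in P^3 pulls back to a degree-3 form on P^1, which has 3 zeros,
so the curve meets a general hyperplane in 3 points. Degree = 3.

3


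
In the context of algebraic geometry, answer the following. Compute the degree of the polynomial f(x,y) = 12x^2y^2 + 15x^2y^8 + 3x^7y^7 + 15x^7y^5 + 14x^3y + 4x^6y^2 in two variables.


Examine each term for its total degree (sum of exponents).
  Term '12x^2y^2' has total degree 2+2 = 4.
  Term '15x^2y^8' has total degree 2+8 = 10.
  Term '3x^7y^7' has total degree 7+7 = 14.
  Term '15x^7y^5' has total degree 7+5 = 12.
  Term '14x^3y' has total degree 3+1 = 4.
  Term '4x^6y^2' has total degree 6+2 = 8.
The maximum total degree among all terms is 14.

14


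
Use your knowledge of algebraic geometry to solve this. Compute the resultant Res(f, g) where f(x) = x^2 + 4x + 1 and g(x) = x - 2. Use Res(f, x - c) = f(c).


For Res(f, x - c), we evaluate f at x = c.
f(2) = 2^2 + 4*2 + 1
= 4 + 8 + 1
= 12 + 1 = 13
Res(f, g) = 13

13


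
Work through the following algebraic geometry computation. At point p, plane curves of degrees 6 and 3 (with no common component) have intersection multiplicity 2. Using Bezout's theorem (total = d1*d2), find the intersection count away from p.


By Bezout's theorem, the total intersection number is d1 * d2.
Total = 6 * 3 = 18
Intersection multiplicity at p = 2
Remaining intersections = 18 - 2 = 16

16


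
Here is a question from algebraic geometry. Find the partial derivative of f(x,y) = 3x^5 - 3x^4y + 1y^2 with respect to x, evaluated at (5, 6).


df/dx = 5*3*x^4 + 4*(-3)*x^3*y
At (5,6): 5*3*5^4 + 4*(-3)*5^3*6
= 9375 - 9000
= 375

375


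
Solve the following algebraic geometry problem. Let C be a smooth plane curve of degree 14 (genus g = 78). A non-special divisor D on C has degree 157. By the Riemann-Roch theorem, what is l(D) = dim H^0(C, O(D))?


First, compute the genus of a smooth plane curve of degree 14:
g = (d-1)(d-2)/2 = (14-1)(14-2)/2 = 78
For a non-special divisor D (i.e., h^1(D) = 0), Riemann-Roch gives:
l(D) = deg(D) - g + 1
Since deg(D) = 157 >= 2g - 1 = 155, D is non-special.
l(D) = 157 - 78 + 1 = 80

80


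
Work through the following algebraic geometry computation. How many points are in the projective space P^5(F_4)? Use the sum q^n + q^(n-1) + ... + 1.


P^5(F_4) has (q^(n+1) - 1)/(q - 1) points.
= 4^5 + 4^4 + 4^3 + 4^2 + 4^1 + 4^0
= 1024 + 256 + 64 + 16 + 4 + 1
= 1365

1365


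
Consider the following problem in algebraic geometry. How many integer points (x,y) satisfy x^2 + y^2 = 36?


Systematically check integer values of x where x^2 <= 36.
For each valid x, check if 36 - x^2 is a perfect square.
x=0: 36 - 0 = 36, sqrt = 6 (valid)
x=6: 36 - 36 = 0, sqrt = 0 (valid)
Total integer solutions found: 4

4


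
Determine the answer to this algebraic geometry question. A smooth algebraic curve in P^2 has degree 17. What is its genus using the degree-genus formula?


Using the genus formula for smooth plane curves:
g = (d-1)(d-2)/2
g = (17-1)(17-2)/2
g = 16*15/2
g = 240/2 = 120

120


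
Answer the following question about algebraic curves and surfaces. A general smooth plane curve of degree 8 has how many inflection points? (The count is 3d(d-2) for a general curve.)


For a general smooth plane curve C of degree d, the inflection points are
the intersection of C with its Hessian curve, which has degree 3(d-2).
By Bezout, the total intersection number is d * 3(d-2) = 8 * 18 = 144.
For a general curve every flex is ordinary, so each contributes
multiplicity 1 to C·Hess(C), and the number of distinct inflection
points is 3d(d-2).
Inflection points = 3*8*(8-2) = 3*8*6 = 144

144


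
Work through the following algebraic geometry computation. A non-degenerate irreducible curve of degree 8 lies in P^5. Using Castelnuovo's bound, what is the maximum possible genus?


Castelnuovo's bound: write d - 1 = m(r-1) + epsilon with 0 <= epsilon < r-1.
d - 1 = 8 - 1 = 7
r - 1 = 5 - 1 = 4
7 = 1*4 + 3, so m = 1, epsilon = 3
pi(d, r) = m(m-1)(r-1)/2 + m*epsilon
= 1*0*4/2 + 1*3
= 0/2 + 3
= 0 + 3 = 3

3


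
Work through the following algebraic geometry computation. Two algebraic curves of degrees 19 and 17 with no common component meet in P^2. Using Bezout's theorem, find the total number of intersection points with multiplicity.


Bezout's theorem states the intersection count equals the product of degrees.
Intersection count = 19 * 17 = 323

323


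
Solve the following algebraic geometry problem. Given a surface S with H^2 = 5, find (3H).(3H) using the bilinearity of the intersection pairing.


Using bilinearity of the intersection pairing on a surface S:
(aH).(bH) = ab * (H.H)
We have H^2 = 5.
D.E = (3H).(3H) = 3*3*5
= 9*5
= 45

45


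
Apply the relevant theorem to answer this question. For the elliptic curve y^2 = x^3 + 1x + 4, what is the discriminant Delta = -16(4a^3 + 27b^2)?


Compute each component:
4a^3 = 4*1^3 = 4*1 = 4
27b^2 = 27*4^2 = 27*16 = 432
4a^3 + 27b^2 = 4 + 432 = 436
Delta = -16*436 = -6976

-6976


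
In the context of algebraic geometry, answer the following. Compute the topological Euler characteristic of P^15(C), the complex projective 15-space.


The complex projective space P^15 has one cell in each even real dimension 0, 2, ..., 30.
The cohomology groups are H^{2k}(P^15) = Z for k = 0,...,15, and 0 otherwise.
Euler characteristic = sum of Betti numbers = 1 per even-dimensional cohomology group.
chi(P^15) = 15 + 1 = 16

16


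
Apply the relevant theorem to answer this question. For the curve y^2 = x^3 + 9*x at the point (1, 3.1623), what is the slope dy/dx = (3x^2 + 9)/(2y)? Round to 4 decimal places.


Using implicit differentiation of y^2 = x^3 + 9*x:
2y * dy/dx = 3x^2 + 9
dy/dx = (3x^2 + 9)/(2y)
Numerator: 3*1^2 + 9 = 12
Denominator: 2*3.1623 = 6.3246
dy/dx = 12/6.3246 = 1.8974

1.8974


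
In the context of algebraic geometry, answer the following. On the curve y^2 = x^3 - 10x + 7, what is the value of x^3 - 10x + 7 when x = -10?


Compute x^3 - 10x + 7 at x = -10:
x^3 = (-10)^3 = -1000
(-10)*x = (-10)*(-10) = 100
Sum: -1000 + 100 + 7 = -893

-893


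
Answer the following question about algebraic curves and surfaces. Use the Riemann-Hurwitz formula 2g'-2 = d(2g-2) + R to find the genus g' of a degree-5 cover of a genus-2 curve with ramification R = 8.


Riemann-Hurwitz formula: 2g' - 2 = d(2g - 2) + R
Given: d = 5, g = 2, R = 8
2g' - 2 = 5*(2*2 - 2) + 8
2g' - 2 = 5*2 + 8
2g' - 2 = 10 + 8 = 18
2g' = 20
g' = 10

10


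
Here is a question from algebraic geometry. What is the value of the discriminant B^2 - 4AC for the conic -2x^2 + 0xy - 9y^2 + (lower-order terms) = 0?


The discriminant of a conic Ax^2 + Bxy + Cy^2 + ... = 0 is B^2 - 4AC.
B^2 = 0^2 = 0
4AC = 4*(-2)*(-9) = 72
Discriminant = 0 - 72 = -72

-72


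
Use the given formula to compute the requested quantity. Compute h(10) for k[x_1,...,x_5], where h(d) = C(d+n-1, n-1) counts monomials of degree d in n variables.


The Hilbert function for the polynomial ring in 5 variables is:
h(d) = C(d+n-1, n-1)
h(10) = C(10+5-1, 5-1) = C(14, 4)
= 14! / (4! * 10!)
= 1001

1001


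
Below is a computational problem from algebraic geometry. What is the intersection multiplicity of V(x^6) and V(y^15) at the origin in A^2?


The intersection multiplicity of V(x^a) and V(y^b) at the origin is:
I(O; V(x^6), V(y^15)) = dim_k(k[x,y]/(x^6, y^15))
A basis for k[x,y]/(x^6, y^15) is the set of monomials x^i * y^j
where 0 <= i < 6 and 0 <= j < 15.
The number of such monomials is 6 * 15 = 90

90


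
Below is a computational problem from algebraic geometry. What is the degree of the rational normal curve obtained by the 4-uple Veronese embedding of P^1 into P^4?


The rational normal curve in P^4 is the image of P^1 under the 4-uple Veronese.
A general hyperplane in P^4 pulls back to a degree-4 form on P^1, which has 4 zeros,
so the curve meets a general hyperplane in 4 points. Degree = 4.

4


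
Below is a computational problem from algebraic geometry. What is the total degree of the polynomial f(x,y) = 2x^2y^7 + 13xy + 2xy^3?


Examine each term for its total degree (sum of exponents).
  Term '2x^2y^7' has total degree 2+7 = 9.
  Term '13xy' has total degree 1+1 = 2.
  Term '2xy^3' has total degree 1+3 = 4.
The maximum total degree among all terms is 9.

9


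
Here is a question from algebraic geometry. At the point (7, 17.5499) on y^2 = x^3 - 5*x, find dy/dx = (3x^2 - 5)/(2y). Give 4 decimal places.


Using implicit differentiation of y^2 = x^3 - 5*x:
2y * dy/dx = 3x^2 - 5
dy/dx = (3x^2 - 5)/(2y)
Numerator: 3*7^2 - 5 = 142
Denominator: 2*17.5499 = 35.0998
dy/dx = 142/35.0998 = 4.0456

4.0456


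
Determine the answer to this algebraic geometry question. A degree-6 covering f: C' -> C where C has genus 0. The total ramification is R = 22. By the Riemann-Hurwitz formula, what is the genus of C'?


Riemann-Hurwitz formula: 2g' - 2 = d(2g - 2) + R
Given: d = 6, g = 0, R = 22
2g' - 2 = 6*(2*0 - 2) + 22
2g' - 2 = 6*(-2) + 22
2g' - 2 = -12 + 22 = 10
2g' = 12
g' = 6

6


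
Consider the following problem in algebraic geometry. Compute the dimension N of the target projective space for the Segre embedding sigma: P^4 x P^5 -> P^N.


The Segre embedding maps P^m x P^n into P^N via
all products of coordinates from each factor.
N = (m+1)(n+1) - 1
N = (4+1)(5+1) - 1
N = 5*6 - 1
N = 30 - 1 = 29

29


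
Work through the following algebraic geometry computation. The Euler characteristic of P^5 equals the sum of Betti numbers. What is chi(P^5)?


The complex projective space P^5 has one cell in each even real dimension 0, 2, ..., 10.
The cohomology groups are H^{2k}(P^5) = Z for k = 0,...,5, and 0 otherwise.
Euler characteristic = sum of Betti numbers = 1 per even-dimensional cohomology group.
chi(P^5) = 5 + 1 = 6

6


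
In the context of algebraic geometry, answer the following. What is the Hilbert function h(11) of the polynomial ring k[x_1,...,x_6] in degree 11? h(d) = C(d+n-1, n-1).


The Hilbert function for the polynomial ring in 6 variables is:
h(d) = C(d+n-1, n-1)
h(11) = C(11+6-1, 6-1) = C(16, 5)
= 16! / (5! * 11!)
= 4368

4368


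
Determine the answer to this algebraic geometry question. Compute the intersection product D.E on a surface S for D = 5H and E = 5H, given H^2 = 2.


Using bilinearity of the intersection pairing on a surface S:
(aH).(bH) = ab * (H.H)
We have H^2 = 2.
D.E = (5H).(5H) = 5*5*2
= 25*2
= 50

50


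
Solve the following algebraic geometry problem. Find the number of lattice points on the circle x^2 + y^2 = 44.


Systematically check integer values of x where x^2 <= 44.
For each valid x, check if 44 - x^2 is a perfect square.
Total integer solutions found: 0

0


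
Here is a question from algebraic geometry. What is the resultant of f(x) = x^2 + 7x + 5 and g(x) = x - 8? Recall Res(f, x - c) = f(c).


For Res(f, x - c), we evaluate f at x = c.
f(8) = 8^2 + 7*8 + 5
= 64 + 56 + 5
= 120 + 5 = 125
Res(f, g) = 125

125


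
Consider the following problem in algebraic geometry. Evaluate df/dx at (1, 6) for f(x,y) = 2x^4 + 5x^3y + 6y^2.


df/dx = 4*2*x^3 + 3*5*x^2*y
At (1,6): 4*2*1^3 + 3*5*1^2*6
= 8 + 90
= 98

98


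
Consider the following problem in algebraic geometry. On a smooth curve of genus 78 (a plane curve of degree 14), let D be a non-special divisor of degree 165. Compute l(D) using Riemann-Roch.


First, compute the genus of a smooth plane curve of degree 14:
g = (d-1)(d-2)/2 = (14-1)(14-2)/2 = 78
For a non-special divisor D (i.e., h^1(D) = 0), Riemann-Roch gives:
l(D) = deg(D) - g + 1
Since deg(D) = 165 >= 2g - 1 = 155, D is non-special.
l(D) = 165 - 78 + 1 = 88

88


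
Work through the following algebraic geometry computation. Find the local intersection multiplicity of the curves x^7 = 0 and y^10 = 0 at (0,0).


The intersection multiplicity of V(x^a) and V(y^b) at the origin is:
I(O; V(x^7), V(y^10)) = dim_k(k[x,y]/(x^7, y^10))
A basis for k[x,y]/(x^7, y^10) is the set of monomials x^i * y^j
where 0 <= i < 7 and 0 <= j < 10.
The number of such monomials is 7 * 10 = 70

70


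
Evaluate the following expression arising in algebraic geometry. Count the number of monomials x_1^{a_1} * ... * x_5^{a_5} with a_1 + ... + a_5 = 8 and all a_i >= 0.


The number of degree-8 monomials in 5 variables is C(d+n-1, n-1).
= C(8+5-1, 5-1) = C(12, 4)
= 495

495


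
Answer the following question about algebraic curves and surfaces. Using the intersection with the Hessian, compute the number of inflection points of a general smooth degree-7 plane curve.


For a general smooth plane curve C of degree d, the inflection points are
the intersection of C with its Hessian curve, which has degree 3(d-2).
By Bezout, the total intersection number is d * 3(d-2) = 7 * 15 = 105.
For a general curve every flex is ordinary, so each contributes
multiplicity 1 to C·Hess(C), and the number of distinct inflection
points is 3d(d-2).
Inflection points = 3*7*(7-2) = 3*7*5 = 105

105


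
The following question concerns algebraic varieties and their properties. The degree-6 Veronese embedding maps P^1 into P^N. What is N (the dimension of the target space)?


The Veronese embedding v_d: P^n -> P^N maps each point to all
degree-d monomials in n+1 homogeneous coordinates.
N = C(n+d, d) - 1
N = C(1+6, 6) - 1
N = C(7, 6) - 1
C(7, 6) = 7
N = 7 - 1 = 6

6


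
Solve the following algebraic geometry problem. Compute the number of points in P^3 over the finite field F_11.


P^3(F_11) has (q^(n+1) - 1)/(q - 1) points.
= 11^3 + 11^2 + 11^1 + 11^0
= 1331 + 121 + 11 + 1
= 1464

1464


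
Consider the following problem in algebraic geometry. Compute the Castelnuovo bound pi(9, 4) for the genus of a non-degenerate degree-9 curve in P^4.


Castelnuovo's bound: write d - 1 = m(r-1) + epsilon with 0 <= epsilon < r-1.
d - 1 = 9 - 1 = 8
r - 1 = 4 - 1 = 3
8 = 2*3 + 2, so m = 2, epsilon = 2
pi(d, r) = m(m-1)(r-1)/2 + m*epsilon
= 2*1*3/2 + 2*2
= 6/2 + 4
= 3 + 4 = 7

7


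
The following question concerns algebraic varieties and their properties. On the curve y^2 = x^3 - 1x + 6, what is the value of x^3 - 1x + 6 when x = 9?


Compute x^3 - 1x + 6 at x = 9:
x^3 = 9^3 = 729
(-1)*x = (-1)*9 = -9
Sum: 729 - 9 + 6 = 726

726


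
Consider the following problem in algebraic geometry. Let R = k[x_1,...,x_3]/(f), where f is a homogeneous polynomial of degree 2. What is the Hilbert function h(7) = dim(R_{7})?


For R = k[x_1,...,x_n]/(f) with f homogeneous of degree e:
The Hilbert series is (1 - t^e)/(1 - t)^n.
So h(d) = C(d+n-1, n-1) - C(d-e+n-1, n-1) for d >= e.
With n=3, e=2, d=7:
C(7+3-1, 3-1) = C(9, 2) = 36
C(7-2+3-1, 3-1) = C(7, 2) = 21
h(7) = 36 - 21 = 15

15


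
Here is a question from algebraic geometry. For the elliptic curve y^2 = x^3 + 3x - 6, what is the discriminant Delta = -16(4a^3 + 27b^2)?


Compute each component:
4a^3 = 4*3^3 = 4*27 = 108
27b^2 = 27*(-6)^2 = 27*36 = 972
4a^3 + 27b^2 = 108 + 972 = 1080
Delta = -16*1080 = -17280

-17280


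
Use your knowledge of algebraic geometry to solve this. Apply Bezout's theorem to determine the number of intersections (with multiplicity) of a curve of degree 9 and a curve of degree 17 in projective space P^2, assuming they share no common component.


Bezout's theorem states the intersection count equals the product of degrees.
Intersection count = 9 * 17 = 153

153


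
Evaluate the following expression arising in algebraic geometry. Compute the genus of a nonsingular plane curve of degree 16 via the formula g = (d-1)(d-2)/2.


Using the genus formula for smooth plane curves:
g = (d-1)(d-2)/2
g = (16-1)(16-2)/2
g = 15*14/2
g = 210/2 = 105

105


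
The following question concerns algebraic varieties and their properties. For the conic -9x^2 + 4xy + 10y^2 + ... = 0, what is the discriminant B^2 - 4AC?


The discriminant of a conic Ax^2 + Bxy + Cy^2 + ... = 0 is B^2 - 4AC.
B^2 = 4^2 = 16
4AC = 4*(-9)*10 = -360
Discriminant = 16 + 360 = 376

376


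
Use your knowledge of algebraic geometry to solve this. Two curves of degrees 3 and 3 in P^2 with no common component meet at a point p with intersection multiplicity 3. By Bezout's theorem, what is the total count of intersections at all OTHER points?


By Bezout's theorem, the total intersection number is d1 * d2.
Total = 3 * 3 = 9
Intersection multiplicity at p = 3
Remaining intersections = 9 - 3 = 6

6


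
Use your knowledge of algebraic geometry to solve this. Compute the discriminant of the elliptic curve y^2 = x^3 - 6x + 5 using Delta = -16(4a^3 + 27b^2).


Compute each component:
4a^3 = 4*(-6)^3 = 4*(-216) = -864
27b^2 = 27*5^2 = 27*25 = 675
4a^3 + 27b^2 = -864 + 675 = -189
Delta = -16*(-189) = 3024

3024


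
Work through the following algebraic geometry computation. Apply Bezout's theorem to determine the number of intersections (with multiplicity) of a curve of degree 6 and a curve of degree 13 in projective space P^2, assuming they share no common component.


Bezout's theorem states the intersection count equals the product of degrees.
Intersection count = 6 * 13 = 78

78


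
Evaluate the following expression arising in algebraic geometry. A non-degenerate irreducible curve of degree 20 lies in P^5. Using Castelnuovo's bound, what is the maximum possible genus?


Castelnuovo's bound: write d - 1 = m(r-1) + epsilon with 0 <= epsilon < r-1.
d - 1 = 20 - 1 = 19
r - 1 = 5 - 1 = 4
19 = 4*4 + 3, so m = 4, epsilon = 3
pi(d, r) = m(m-1)(r-1)/2 + m*epsilon
= 4*3*4/2 + 4*3
= 48/2 + 12
= 24 + 12 = 36

36


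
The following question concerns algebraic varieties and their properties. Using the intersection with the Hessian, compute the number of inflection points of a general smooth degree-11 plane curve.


For a general smooth plane curve C of degree d, the inflection points are
the intersection of C with its Hessian curve, which has degree 3(d-2).
By Bezout, the total intersection number is d * 3(d-2) = 11 * 27 = 297.
For a general curve every flex is ordinary, so each contributes
multiplicity 1 to C·Hess(C), and the number of distinct inflection
points is 3d(d-2).
Inflection points = 3*11*(11-2) = 3*11*9 = 297

297


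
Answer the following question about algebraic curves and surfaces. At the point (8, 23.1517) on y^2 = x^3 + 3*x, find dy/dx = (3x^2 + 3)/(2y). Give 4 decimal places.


Using implicit differentiation of y^2 = x^3 + 3*x:
2y * dy/dx = 3x^2 + 3
dy/dx = (3x^2 + 3)/(2y)
Numerator: 3*8^2 + 3 = 195
Denominator: 2*23.1517 = 46.3034
dy/dx = 195/46.3034 = 4.2114

4.2114


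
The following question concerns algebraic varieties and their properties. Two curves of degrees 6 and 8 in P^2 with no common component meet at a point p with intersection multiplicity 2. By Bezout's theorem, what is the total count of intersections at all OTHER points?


By Bezout's theorem, the total intersection number is d1 * d2.
Total = 6 * 8 = 48
Intersection multiplicity at p = 2
Remaining intersections = 48 - 2 = 46

46


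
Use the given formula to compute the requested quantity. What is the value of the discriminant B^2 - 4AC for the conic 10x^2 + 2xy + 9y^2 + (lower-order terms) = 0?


The discriminant of a conic Ax^2 + Bxy + Cy^2 + ... = 0 is B^2 - 4AC.
B^2 = 2^2 = 4
4AC = 4*10*9 = 360
Discriminant = 4 - 360 = -356

-356


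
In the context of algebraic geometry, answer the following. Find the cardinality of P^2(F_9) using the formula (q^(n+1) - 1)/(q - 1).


P^2(F_9) has (q^(n+1) - 1)/(q - 1) points.
= 9^2 + 9^1 + 9^0
= 81 + 9 + 1
= 91

91


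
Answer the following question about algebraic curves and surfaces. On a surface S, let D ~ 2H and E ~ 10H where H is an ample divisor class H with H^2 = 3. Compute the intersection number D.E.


Using bilinearity of the intersection pairing on a surface S:
(aH).(bH) = ab * (H.H)
We have H^2 = 3.
D.E = (2H).(10H) = 2*10*3
= 20*3
= 60

60


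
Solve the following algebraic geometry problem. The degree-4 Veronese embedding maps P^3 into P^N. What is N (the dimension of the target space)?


The Veronese embedding v_d: P^n -> P^N maps each point to all
degree-d monomials in n+1 homogeneous coordinates.
N = C(n+d, d) - 1
N = C(3+4, 4) - 1
N = C(7, 4) - 1
C(7, 4) = 35
N = 35 - 1 = 34

34


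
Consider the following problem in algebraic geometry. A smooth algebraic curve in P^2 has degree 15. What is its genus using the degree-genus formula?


Using the genus formula for smooth plane curves:
g = (d-1)(d-2)/2
g = (15-1)(15-2)/2
g = 14*13/2
g = 182/2 = 91

91


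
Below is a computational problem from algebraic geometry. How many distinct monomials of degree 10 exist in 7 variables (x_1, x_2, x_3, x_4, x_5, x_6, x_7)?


The number of degree-10 monomials in 7 variables is C(d+n-1, n-1).
= C(10+7-1, 7-1) = C(16, 6)
= 8008

8008


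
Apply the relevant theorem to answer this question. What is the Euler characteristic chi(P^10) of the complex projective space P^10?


The complex projective space P^10 has one cell in each even real dimension 0, 2, ..., 20.
The cohomology groups are H^{2k}(P^10) = Z for k = 0,...,10, and 0 otherwise.
Euler characteristic = sum of Betti numbers = 1 per even-dimensional cohomology group.
chi(P^10) = 10 + 1 = 11

11


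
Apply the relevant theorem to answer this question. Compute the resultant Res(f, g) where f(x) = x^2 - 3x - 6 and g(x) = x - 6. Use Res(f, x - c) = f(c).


For Res(f, x - c), we evaluate f at x = c.
f(6) = 6^2 - 3*6 - 6
= 36 - 18 - 6
= 18 - 6 = 12
Res(f, g) = 12

12


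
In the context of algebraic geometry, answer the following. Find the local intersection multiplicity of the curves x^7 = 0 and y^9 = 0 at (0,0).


The intersection multiplicity of V(x^a) and V(y^b) at the origin is:
I(O; V(x^7), V(y^9)) = dim_k(k[x,y]/(x^7, y^9))
A basis for k[x,y]/(x^7, y^9) is the set of monomials x^i * y^j
where 0 <= i < 7 and 0 <= j < 9.
The number of such monomials is 7 * 9 = 63

63


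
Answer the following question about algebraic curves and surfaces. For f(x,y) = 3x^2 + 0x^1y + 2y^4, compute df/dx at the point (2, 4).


df/dx = 2*3*x^1 + 1*0*x^0*y
At (2,4): 2*3*2^1 + 1*0*2^0*4
= 12 + 0
= 12

12


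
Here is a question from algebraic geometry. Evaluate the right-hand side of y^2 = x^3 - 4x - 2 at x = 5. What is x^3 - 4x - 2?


Compute x^3 - 4x - 2 at x = 5:
x^3 = 5^3 = 125
(-4)*x = (-4)*5 = -20
Sum: 125 - 20 - 2 = 103

103


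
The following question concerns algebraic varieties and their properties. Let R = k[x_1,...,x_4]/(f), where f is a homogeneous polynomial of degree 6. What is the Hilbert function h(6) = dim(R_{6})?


For R = k[x_1,...,x_n]/(f) with f homogeneous of degree e:
The Hilbert series is (1 - t^e)/(1 - t)^n.
So h(d) = C(d+n-1, n-1) - C(d-e+n-1, n-1) for d >= e.
With n=4, e=6, d=6:
C(6+4-1, 4-1) = C(9, 3) = 84
C(6-6+4-1, 4-1) = C(3, 3) = 1
h(6) = 84 - 1 = 83

83


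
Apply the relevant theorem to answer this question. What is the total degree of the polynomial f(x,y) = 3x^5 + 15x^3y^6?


Examine each term for its total degree (sum of exponents).
  Term '3x^5' has total degree 5+0 = 5.
  Term '15x^3y^6' has total degree 3+6 = 9.
The maximum total degree among all terms is 9.

9


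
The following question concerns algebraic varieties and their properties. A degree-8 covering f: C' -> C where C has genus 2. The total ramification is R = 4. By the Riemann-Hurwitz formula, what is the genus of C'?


Riemann-Hurwitz formula: 2g' - 2 = d(2g - 2) + R
Given: d = 8, g = 2, R = 4
2g' - 2 = 8*(2*2 - 2) + 4
2g' - 2 = 8*2 + 4
2g' - 2 = 16 + 4 = 20
2g' = 22
g' = 11

11


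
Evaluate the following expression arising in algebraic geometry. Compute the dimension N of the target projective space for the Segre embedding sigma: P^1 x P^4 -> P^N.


The Segre embedding maps P^m x P^n into P^N via
all products of coordinates from each factor.
N = (m+1)(n+1) - 1
N = (1+1)(4+1) - 1
N = 2*5 - 1
N = 10 - 1 = 9

9


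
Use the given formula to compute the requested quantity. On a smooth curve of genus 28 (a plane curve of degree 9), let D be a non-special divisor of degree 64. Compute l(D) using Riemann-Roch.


First, compute the genus of a smooth plane curve of degree 9:
g = (d-1)(d-2)/2 = (9-1)(9-2)/2 = 28
For a non-special divisor D (i.e., h^1(D) = 0), Riemann-Roch gives:
l(D) = deg(D) - g + 1
Since deg(D) = 64 >= 2g - 1 = 55, D is non-special.
l(D) = 64 - 28 + 1 = 37

37


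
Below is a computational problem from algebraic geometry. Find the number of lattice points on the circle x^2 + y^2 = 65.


Systematically check integer values of x where x^2 <= 65.
For each valid x, check if 65 - x^2 is a perfect square.
x=1: 65 - 1 = 64, sqrt = 8 (valid)
x=4: 65 - 16 = 49, sqrt = 7 (valid)
x=7: 65 - 49 = 16, sqrt = 4 (valid)
x=8: 65 - 64 = 1, sqrt = 1 (valid)
Total integer solutions found: 16

16


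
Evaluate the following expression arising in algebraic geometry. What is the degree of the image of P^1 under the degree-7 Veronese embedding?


The Veronese variety v_7(P^1) has degree d^r.
d^r = 7^1 = 7

7


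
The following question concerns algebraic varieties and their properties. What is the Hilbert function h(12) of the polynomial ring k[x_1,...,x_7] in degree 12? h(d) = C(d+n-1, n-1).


The Hilbert function for the polynomial ring in 7 variables is:
h(d) = C(d+n-1, n-1)
h(12) = C(12+7-1, 7-1) = C(18, 6)
= 18! / (6! * 12!)
= 18564

18564


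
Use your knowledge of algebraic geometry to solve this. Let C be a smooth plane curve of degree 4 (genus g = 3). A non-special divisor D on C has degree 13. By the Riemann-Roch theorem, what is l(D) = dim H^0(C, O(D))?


First, compute the genus of a smooth plane curve of degree 4:
g = (d-1)(d-2)/2 = (4-1)(4-2)/2 = 3
For a non-special divisor D (i.e., h^1(D) = 0), Riemann-Roch gives:
l(D) = deg(D) - g + 1
Since deg(D) = 13 >= 2g - 1 = 5, D is non-special.
l(D) = 13 - 3 + 1 = 11

11


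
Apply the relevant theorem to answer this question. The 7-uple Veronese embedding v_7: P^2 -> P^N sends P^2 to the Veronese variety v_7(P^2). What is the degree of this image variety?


The Veronese variety v_7(P^2) has degree d^r.
d^r = 7^2 = 49

49


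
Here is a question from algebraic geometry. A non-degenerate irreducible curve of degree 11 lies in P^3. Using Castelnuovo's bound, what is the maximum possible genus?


Castelnuovo's bound: write d - 1 = m(r-1) + epsilon with 0 <= epsilon < r-1.
d - 1 = 11 - 1 = 10
r - 1 = 3 - 1 = 2
10 = 5*2 + 0, so m = 5, epsilon = 0
pi(d, r) = m(m-1)(r-1)/2 + m*epsilon
= 5*4*2/2 + 5*0
= 40/2 + 0
= 20 + 0 = 20

20


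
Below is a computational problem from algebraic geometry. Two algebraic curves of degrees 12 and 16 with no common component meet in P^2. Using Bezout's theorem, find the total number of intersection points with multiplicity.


Bezout's theorem states the intersection count equals the product of degrees.
Intersection count = 12 * 16 = 192

192


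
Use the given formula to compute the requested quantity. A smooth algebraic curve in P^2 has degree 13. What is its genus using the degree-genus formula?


Using the genus formula for smooth plane curves:
g = (d-1)(d-2)/2
g = (13-1)(13-2)/2
g = 12*11/2
g = 132/2 = 66

66


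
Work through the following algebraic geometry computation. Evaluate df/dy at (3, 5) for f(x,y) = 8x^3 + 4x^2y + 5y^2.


df/dy = 4*x^2 + 2*5*y^1
At (3,5): 4*3^2 + 2*5*5^1
= 36 + 50
= 86

86


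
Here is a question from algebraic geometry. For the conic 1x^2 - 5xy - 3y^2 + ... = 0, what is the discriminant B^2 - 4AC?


The discriminant of a conic Ax^2 + Bxy + Cy^2 + ... = 0 is B^2 - 4AC.
B^2 = (-5)^2 = 25
4AC = 4*1*(-3) = -12
Discriminant = 25 + 12 = 37

37


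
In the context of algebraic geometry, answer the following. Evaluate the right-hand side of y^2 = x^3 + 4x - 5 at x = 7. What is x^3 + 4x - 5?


Compute x^3 + 4x - 5 at x = 7:
x^3 = 7^3 = 343
4*x = 4*7 = 28
Sum: 343 + 28 - 5 = 366

366


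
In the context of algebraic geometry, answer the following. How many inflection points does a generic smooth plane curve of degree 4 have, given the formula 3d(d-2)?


For a general smooth plane curve C of degree d, the inflection points are
the intersection of C with its Hessian curve, which has degree 3(d-2).
By Bezout, the total intersection number is d * 3(d-2) = 4 * 6 = 24.
For a general curve every flex is ordinary, so each contributes
multiplicity 1 to C·Hess(C), and the number of distinct inflection
points is 3d(d-2).
Inflection points = 3*4*(4-2) = 3*4*2 = 24

24


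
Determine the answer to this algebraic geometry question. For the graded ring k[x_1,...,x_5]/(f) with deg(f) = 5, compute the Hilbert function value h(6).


For R = k[x_1,...,x_n]/(f) with f homogeneous of degree e:
The Hilbert series is (1 - t^e)/(1 - t)^n.
So h(d) = C(d+n-1, n-1) - C(d-e+n-1, n-1) for d >= e.
With n=5, e=5, d=6:
C(6+5-1, 5-1) = C(10, 4) = 210
C(6-5+5-1, 5-1) = C(5, 4) = 5
h(6) = 210 - 5 = 205

205


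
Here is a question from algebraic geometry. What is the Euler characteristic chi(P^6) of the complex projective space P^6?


The complex projective space P^6 has one cell in each even real dimension 0, 2, ..., 12.
The cohomology groups are H^{2k}(P^6) = Z for k = 0,...,6, and 0 otherwise.
Euler characteristic = sum of Betti numbers = 1 per even-dimensional cohomology group.
chi(P^6) = 6 + 1 = 7

7
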